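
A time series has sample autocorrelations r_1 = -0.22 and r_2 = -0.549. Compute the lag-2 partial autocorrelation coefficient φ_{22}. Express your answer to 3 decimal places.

-0.628

φ_{22} = (r_2 − r_1²) / (1 − r_1²)
r_1² = (-0.22)² = 0.0484
Numerator = -0.549 − 0.0484 = -0.5974; denominator = 1 − 0.0484 = 0.9516
φ_{22} = -0.5974 / 0.9516 = -0.628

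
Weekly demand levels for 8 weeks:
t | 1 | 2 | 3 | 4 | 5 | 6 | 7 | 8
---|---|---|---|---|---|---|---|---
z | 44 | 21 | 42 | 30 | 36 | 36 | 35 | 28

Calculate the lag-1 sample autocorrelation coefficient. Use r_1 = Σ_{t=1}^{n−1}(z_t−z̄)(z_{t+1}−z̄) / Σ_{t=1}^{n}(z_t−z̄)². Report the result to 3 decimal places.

-0.695

Mean z̄ = (44 + 21 + 42 + 30 + 36 + 36 + 35 + 28)/8 = 34.0000
Deviations from mean: 10.0000, -13.0000, 8.0000, -4.0000, 2.0000, 2.0000, 1.0000, -6.0000
Σ(z_t−z̄)(z_{t+1}−z̄) = (-130.0000) + (-104.0000) + (-32.0000) + (-8.0000) + (4.0000) + (2.0000) + (-6.0000) = -274.0000
Denominator Σ(z_t−z̄)² = 394.0000
r_1 = -274.0000 / 394.0000 = -0.695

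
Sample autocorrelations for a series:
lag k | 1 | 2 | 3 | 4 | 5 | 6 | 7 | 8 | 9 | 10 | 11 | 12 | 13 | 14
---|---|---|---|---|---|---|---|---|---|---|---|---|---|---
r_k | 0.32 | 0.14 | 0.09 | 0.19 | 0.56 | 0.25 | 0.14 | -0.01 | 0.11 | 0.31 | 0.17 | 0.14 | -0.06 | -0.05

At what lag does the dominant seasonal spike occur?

5

The largest autocorrelation is r_5 = 0.56; the remaining lags stay at or below 0.32. The elevated value at lag 1 (0.32), dropping to 0.14 at lag 2, reflects decaying short-term dependence rather than seasonality.
The dominant spike at lag 5 indicates a seasonal period of 5.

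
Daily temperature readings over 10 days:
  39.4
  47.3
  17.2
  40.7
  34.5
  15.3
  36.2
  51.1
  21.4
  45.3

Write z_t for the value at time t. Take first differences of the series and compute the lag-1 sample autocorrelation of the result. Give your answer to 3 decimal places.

First differences Δz: 7.9, -30.1, 23.5, -6.2, -19.2, 20.9, 14.9, -29.7, 23.9
Mean of differences = 0.6556
Numerator Σ(Δz_t−Δz̄)(Δz_{t+1}−Δz̄) = -2197.4809
Denominator Σ(Δz_t−Δz̄)² = 4036.0022
r_1(Δz) = -2197.4809 / 4036.0022 = -0.544

-0.544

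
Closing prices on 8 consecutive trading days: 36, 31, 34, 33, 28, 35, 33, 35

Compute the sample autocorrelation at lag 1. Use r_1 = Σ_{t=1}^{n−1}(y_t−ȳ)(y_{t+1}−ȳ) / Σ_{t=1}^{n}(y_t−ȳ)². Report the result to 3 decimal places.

Mean ȳ = (36 + 31 + 34 + 33 + 28 + 35 + 33 + 35)/8 = 33.1250
Deviations from mean: 2.8750, -2.1250, 0.8750, -0.1250, -5.1250, 1.8750, -0.1250, 1.8750
Σ(y_t−ȳ)(y_{t+1}−ȳ) = (-6.1094) + (-1.8594) + (-0.1094) + (0.6406) + (-9.6094) + (-0.2344) + (-0.2344) = -17.5156
Denominator Σ(y_t−ȳ)² = 46.8750
r_1 = -17.5156 / 46.8750 = -0.374

-0.374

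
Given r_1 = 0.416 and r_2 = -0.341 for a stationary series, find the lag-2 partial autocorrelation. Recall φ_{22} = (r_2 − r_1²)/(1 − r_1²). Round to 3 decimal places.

-0.622

φ_{22} = (r_2 − r_1²) / (1 − r_1²)
r_1² = (0.416)² = 0.173056
Numerator = -0.341 − 0.1731 = -0.5141; denominator = 1 − 0.1731 = 0.8269
φ_{22} = -0.5141 / 0.8269 = -0.622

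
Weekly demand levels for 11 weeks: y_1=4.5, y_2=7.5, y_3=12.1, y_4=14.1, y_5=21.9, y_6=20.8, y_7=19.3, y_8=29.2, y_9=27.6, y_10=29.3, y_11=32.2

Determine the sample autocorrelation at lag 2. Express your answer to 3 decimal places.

0.407

Mean ȳ = (4.5 + 7.5 + 12.1 + 14.1 + 21.9 + 20.8 + 19.3 + 29.2 + 27.6 + 29.3 + 32.2)/11 = 19.8636
Numerator Σ_{t=1}^{9}(y_t−ȳ)(y_{t+2}−ȳ) = 356.1046
Denominator Σ(y_t−ȳ)² = 875.9855
r_2 = 356.1046 / 875.9855 = 0.407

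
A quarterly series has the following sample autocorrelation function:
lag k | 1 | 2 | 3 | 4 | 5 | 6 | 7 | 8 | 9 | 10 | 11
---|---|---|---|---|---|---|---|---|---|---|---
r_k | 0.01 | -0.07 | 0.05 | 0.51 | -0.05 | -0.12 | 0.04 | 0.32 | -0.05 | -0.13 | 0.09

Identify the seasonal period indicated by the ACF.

4

The largest autocorrelation is r_4 = 0.51, with a weaker echo at lag 8 (0.32); the remaining lags stay at or below 0.09.
The dominant spike at lag 4 indicates a seasonal period of 4.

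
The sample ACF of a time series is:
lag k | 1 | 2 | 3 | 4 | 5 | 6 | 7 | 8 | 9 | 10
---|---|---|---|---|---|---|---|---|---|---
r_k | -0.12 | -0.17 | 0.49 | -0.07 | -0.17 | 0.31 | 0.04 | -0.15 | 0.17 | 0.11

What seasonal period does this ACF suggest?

The largest autocorrelation is r_3 = 0.49, with weaker echoes at lags 6 (0.31) and 9 (0.17); the remaining lags stay at or below 0.11.
The dominant spike at lag 3 indicates a seasonal period of 3.

3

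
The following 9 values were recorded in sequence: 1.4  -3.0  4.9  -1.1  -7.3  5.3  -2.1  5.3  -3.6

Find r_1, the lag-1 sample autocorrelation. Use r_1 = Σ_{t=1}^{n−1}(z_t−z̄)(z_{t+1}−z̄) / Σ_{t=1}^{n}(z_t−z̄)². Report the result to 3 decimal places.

Mean z̄ = (1.4 − 3.0 + 4.9 − 1.1 − 7.3 + 5.3 − 2.1 + 5.3 − 3.6)/9 = -0.0222
Numerator Σ_{t=1}^{8}(z_t−z̄)(z_{t+1}−z̄) = -96.2460
Denominator Σ(z_t−z̄)² = 163.0156
r_1 = -96.2460 / 163.0156 = -0.590

-0.590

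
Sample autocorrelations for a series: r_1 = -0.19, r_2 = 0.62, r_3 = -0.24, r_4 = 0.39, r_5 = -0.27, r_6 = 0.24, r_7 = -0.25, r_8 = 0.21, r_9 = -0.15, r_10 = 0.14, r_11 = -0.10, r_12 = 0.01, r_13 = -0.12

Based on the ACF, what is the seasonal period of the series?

2

The largest autocorrelation is r_2 = 0.62, with weaker echoes at lags 4 (0.39), 6 (0.24) and 8 (0.21); the remaining lags stay at or below 0.14.
The dominant spike at lag 2 indicates a seasonal period of 2.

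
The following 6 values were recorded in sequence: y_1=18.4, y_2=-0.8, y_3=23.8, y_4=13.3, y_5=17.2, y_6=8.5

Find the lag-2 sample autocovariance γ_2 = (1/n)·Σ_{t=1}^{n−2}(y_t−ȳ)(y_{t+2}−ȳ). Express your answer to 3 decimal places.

15.572

Mean ȳ = (18.4 − 0.8 + 23.8 + 13.3 + 17.2 + 8.5)/6 = 13.4000
Σ_{t=1}^{4}(y_t−ȳ)(y_{t+2}−ȳ) = 93.4300
γ_2 = 93.4300 / 6 = 15.572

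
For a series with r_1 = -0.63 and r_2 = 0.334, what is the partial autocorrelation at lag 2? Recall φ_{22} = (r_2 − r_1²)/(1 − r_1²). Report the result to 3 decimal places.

-0.104

φ_{22} = (r_2 − r_1²) / (1 − r_1²)
r_1² = (-0.63)² = 0.3969
Numerator = 0.334 − 0.3969 = -0.0629; denominator = 1 − 0.3969 = 0.6031
φ_{22} = -0.0629 / 0.6031 = -0.104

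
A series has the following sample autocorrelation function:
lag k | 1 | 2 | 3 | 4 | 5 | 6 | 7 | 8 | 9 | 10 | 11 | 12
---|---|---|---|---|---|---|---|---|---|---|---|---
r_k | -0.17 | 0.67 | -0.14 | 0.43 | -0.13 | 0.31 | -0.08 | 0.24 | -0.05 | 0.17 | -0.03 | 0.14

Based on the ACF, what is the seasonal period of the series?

2

The largest autocorrelation is r_2 = 0.67, with weaker echoes at lags 4 (0.43), 6 (0.31), 8 (0.24) and 10 (0.17); the remaining lags stay at or below 0.14.
The dominant spike at lag 2 indicates a seasonal period of 2.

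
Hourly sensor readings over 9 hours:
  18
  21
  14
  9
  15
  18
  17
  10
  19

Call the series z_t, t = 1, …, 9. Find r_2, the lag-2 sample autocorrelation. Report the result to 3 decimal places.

Mean z̄ = (18 + 21 + 14 + 9 + 15 + 18 + 17 + 10 + 19)/9 = 15.6667
Σ(z_t−z̄)(z_{t+2}−z̄) = (-3.8889) + (-35.5556) + (1.1111) + (-15.5556) + (-0.8889) + (-13.2222) + (4.4444) = -63.5556
Denominator Σ(z_t−z̄)² = 132.0000
r_2 = -63.5556 / 132.0000 = -0.481

-0.481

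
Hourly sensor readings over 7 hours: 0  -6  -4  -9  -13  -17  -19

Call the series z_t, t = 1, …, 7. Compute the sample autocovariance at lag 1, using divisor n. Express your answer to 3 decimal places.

21.519

Mean z̄ = (0 − 6 − 4 − 9 − 13 − 17 − 19)/7 = -9.7143
Σ_{t=1}^{6}(z_t−z̄)(z_{t+1}−z̄) = 150.6327
γ_1 = 150.6327 / 7 = 21.519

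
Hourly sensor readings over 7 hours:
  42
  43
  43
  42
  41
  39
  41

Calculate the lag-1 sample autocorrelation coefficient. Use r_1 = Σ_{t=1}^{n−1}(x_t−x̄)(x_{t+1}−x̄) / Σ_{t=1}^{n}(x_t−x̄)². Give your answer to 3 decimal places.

0.509

Mean x̄ = (42 + 43 + 43 + 42 + 41 + 39 + 41)/7 = 41.5714
Deviations from mean: 0.4286, 1.4286, 1.4286, 0.4286, -0.5714, -2.5714, -0.5714
Σ(x_t−x̄)(x_{t+1}−x̄) = (0.6122) + (2.0408) + (0.6122) + (-0.2449) + (1.4694) + (1.4694) = 5.9592
Denominator Σ(x_t−x̄)² = 11.7143
r_1 = 5.9592 / 11.7143 = 0.509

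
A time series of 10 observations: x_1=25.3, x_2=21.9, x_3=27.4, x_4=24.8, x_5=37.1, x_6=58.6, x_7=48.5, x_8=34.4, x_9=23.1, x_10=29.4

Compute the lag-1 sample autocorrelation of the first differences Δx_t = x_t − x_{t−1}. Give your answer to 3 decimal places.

First differences Δx: -3.4, 5.5, -2.6, 12.3, 21.5, -10.1, -14.1, -11.3, 6.3
Mean of differences = 0.4556
Numerator Σ(Δx_t−Δx̄)(Δx_{t+1}−Δx̄) = 212.1158
Denominator Σ(Δx_t−Δx̄)² = 1128.4422
r_1(Δx) = 212.1158 / 1128.4422 = 0.188

0.188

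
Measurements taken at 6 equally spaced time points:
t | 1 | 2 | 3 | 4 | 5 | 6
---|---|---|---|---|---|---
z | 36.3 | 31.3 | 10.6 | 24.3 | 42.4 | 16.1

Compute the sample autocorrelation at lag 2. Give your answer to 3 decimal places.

-0.530

Mean z̄ = (36.3 + 31.3 + 10.6 + 24.3 + 42.4 + 16.1)/6 = 26.8333
Deviations from mean: 9.4667, 4.4667, -16.2333, -2.5333, 15.5667, -10.7333
Numerator Σ_{t=1}^{4}(z_t−z̄)(z_{t+2}−z̄) = -390.4989
Denominator Σ(z_t−z̄)² = 737.0333
r_2 = -390.4989 / 737.0333 = -0.530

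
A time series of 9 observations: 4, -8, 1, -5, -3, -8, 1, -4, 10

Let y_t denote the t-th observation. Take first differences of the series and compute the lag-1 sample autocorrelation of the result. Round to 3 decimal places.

-0.592

First differences Δy: -12, 9, -6, 2, -5, 9, -5, 14
Mean of differences = 0.7500
Numerator Σ(Δy_t−Δȳ)(Δy_{t+1}−Δȳ) = -347.5625
Denominator Σ(Δy_t−Δȳ)² = 587.5000
r_1(Δy) = -347.5625 / 587.5000 = -0.592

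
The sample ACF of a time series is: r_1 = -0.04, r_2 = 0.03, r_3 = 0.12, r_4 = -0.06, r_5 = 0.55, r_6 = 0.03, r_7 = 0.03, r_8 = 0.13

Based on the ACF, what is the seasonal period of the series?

5

The largest autocorrelation is r_5 = 0.55; the remaining lags stay at or below 0.13.
The dominant spike at lag 5 indicates a seasonal period of 5.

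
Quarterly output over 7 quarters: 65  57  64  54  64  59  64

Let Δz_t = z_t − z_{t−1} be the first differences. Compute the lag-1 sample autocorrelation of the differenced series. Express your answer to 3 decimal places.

First differences Δz: -8, 7, -10, 10, -5, 5
Mean of differences = -0.1667
Numerator Σ(Δz_t−Δz̄)(Δz_{t+1}−Δz̄) = -300.6944
Denominator Σ(Δz_t−Δz̄)² = 362.8333
r_1(Δz) = -300.6944 / 362.8333 = -0.829

-0.829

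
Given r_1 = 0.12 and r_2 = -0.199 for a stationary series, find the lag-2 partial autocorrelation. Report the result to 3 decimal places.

φ_{22} = (r_2 − r_1²) / (1 − r_1²)
r_1² = (0.12)² = 0.0144
Numerator = -0.199 − 0.0144 = -0.2134; denominator = 1 − 0.0144 = 0.9856
φ_{22} = -0.2134 / 0.9856 = -0.217

-0.217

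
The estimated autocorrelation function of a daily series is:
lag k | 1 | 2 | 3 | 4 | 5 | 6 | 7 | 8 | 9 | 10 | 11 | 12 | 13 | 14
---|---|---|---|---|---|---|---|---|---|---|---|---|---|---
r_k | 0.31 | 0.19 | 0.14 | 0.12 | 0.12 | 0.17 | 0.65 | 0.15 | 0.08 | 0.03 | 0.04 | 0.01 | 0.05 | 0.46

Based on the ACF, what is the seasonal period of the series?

The largest autocorrelation is r_7 = 0.65, with a weaker echo at lag 14 (0.46); the remaining lags stay at or below 0.31. The elevated value at lag 1 (0.31), dropping to 0.19 at lag 2, reflects decaying short-term dependence rather than seasonality.
The dominant spike at lag 7 indicates a seasonal period of 7.

7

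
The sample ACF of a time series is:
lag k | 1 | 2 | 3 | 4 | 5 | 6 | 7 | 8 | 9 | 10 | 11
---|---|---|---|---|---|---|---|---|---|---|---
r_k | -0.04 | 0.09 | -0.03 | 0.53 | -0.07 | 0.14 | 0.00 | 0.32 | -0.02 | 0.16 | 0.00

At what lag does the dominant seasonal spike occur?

The largest autocorrelation is r_4 = 0.53, with a weaker echo at lag 8 (0.32); the remaining lags stay at or below 0.16.
The dominant spike at lag 4 indicates a seasonal period of 4.

4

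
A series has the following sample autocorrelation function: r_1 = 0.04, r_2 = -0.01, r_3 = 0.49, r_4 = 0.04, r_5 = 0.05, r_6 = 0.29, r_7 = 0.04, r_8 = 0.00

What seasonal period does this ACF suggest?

3

The largest autocorrelation is r_3 = 0.49, with a weaker echo at lag 6 (0.29); the remaining lags stay at or below 0.05.
The dominant spike at lag 3 indicates a seasonal period of 3.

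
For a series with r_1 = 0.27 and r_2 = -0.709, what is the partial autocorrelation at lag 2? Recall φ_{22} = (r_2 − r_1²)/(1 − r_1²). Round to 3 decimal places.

-0.843

φ_{22} = (r_2 − r_1²) / (1 − r_1²)
r_1² = (0.27)² = 0.0729
Numerator = -0.709 − 0.0729 = -0.7819; denominator = 1 − 0.0729 = 0.9271
φ_{22} = -0.7819 / 0.9271 = -0.843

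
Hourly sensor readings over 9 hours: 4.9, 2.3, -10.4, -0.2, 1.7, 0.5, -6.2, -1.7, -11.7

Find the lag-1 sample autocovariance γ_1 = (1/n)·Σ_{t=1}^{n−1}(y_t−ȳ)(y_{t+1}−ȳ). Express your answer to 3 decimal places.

-2.270

Mean ȳ = (4.9 + 2.3 − 10.4 − 0.2 + 1.7 + 0.5 − 6.2 − 1.7 − 11.7)/9 = -2.3111
Σ_{t=1}^{8}(y_t−ȳ)(y_{t+1}−ȳ) = -20.4268
γ_1 = -20.4268 / 9 = -2.270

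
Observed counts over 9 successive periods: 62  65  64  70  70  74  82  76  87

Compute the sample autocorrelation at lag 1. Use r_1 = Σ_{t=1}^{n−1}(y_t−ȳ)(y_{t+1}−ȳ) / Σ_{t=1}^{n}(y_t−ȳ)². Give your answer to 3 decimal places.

Mean ȳ = (62 + 65 + 64 + 70 + 70 + 74 + 82 + 76 + 87)/9 = 72.2222
Numerator Σ_{t=1}^{8}(y_t−ȳ)(y_{t+1}−ȳ) = 262.6173
Denominator Σ(y_t−ȳ)² = 565.5556
r_1 = 262.6173 / 565.5556 = 0.464

0.464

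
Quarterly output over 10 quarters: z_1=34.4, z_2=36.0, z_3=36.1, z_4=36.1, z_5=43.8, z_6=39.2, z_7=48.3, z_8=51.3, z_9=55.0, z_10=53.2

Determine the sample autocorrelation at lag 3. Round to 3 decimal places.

Mean z̄ = (34.4 + 36.0 + 36.1 + 36.1 + 43.8 + 39.2 + 48.3 + 51.3 + 55.0 + 53.2)/10 = 43.3400
Σ(z_t−z̄)(z_{t+3}−z̄) = (64.7256) + (-3.3764) + (29.9736) + (-35.9104) + (3.6616) + (-48.2724) + (48.9056) = 59.7072
Denominator Σ(z_t−z̄)² = 577.1240
r_3 = 59.7072 / 577.1240 = 0.103

0.103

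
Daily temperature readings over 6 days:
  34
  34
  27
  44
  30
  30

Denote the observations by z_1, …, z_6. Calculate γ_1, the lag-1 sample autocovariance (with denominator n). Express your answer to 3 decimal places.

Mean z̄ = (34 + 34 + 27 + 44 + 30 + 30)/6 = 33.1667
Σ_{t=1}^{5}(z_t−z̄)(z_{t+1}−z̄) = -95.5278
γ_1 = -95.5278 / 6 = -15.921

-15.921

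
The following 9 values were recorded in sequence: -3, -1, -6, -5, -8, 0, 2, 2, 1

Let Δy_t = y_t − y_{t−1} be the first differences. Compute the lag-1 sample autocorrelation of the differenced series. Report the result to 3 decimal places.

-0.262

First differences Δy: 2, -5, 1, -3, 8, 2, 0, -1
Mean of differences = 0.5000
Numerator Σ(Δy_t−Δȳ)(Δy_{t+1}−Δȳ) = -27.7500
Denominator Σ(Δy_t−Δȳ)² = 106.0000
r_1(Δy) = -27.7500 / 106.0000 = -0.262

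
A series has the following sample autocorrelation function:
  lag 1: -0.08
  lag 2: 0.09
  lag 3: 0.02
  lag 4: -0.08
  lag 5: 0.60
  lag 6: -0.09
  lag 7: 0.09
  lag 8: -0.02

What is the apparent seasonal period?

The largest autocorrelation is r_5 = 0.60; the remaining lags stay at or below 0.09.
The dominant spike at lag 5 indicates a seasonal period of 5.

5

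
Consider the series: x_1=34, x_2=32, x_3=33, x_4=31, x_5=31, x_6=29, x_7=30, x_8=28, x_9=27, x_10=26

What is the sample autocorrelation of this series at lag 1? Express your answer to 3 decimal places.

0.573

Mean x̄ = (34 + 32 + 33 + 31 + 31 + 29 + 30 + 28 + 27 + 26)/10 = 30.1000
Numerator Σ_{t=1}^{9}(x_t−x̄)(x_{t+1}−x̄) = 34.8900
Denominator Σ(x_t−x̄)² = 60.9000
r_1 = 34.8900 / 60.9000 = 0.573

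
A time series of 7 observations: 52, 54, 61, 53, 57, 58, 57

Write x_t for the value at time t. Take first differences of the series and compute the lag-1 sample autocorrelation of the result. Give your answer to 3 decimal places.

-0.573

First differences Δx: 2, 7, -8, 4, 1, -1
Mean of differences = 0.8333
Numerator Σ(Δx_t−Δx̄)(Δx_{t+1}−Δx̄) = -75.0278
Denominator Σ(Δx_t−Δx̄)² = 130.8333
r_1(Δx) = -75.0278 / 130.8333 = -0.573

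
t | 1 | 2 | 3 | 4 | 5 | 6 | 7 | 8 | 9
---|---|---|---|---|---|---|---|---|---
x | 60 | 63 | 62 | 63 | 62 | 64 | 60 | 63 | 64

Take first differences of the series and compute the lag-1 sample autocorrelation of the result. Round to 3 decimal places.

-0.606

First differences Δx: 3, -1, 1, -1, 2, -4, 3, 1
Mean of differences = 0.5000
Numerator Σ(Δx_t−Δx̄)(Δx_{t+1}−Δx̄) = -24.2500
Denominator Σ(Δx_t−Δx̄)² = 40.0000
r_1(Δx) = -24.2500 / 40.0000 = -0.606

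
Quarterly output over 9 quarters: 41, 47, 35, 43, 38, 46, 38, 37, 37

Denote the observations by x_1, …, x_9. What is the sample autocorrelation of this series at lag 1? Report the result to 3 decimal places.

-0.405

Mean x̄ = (41 + 47 + 35 + 43 + 38 + 46 + 38 + 37 + 37)/9 = 40.2222
Numerator Σ_{t=1}^{8}(x_t−x̄)(x_{t+1}−x̄) = -58.9383
Denominator Σ(x_t−x̄)² = 145.5556
r_1 = -58.9383 / 145.5556 = -0.405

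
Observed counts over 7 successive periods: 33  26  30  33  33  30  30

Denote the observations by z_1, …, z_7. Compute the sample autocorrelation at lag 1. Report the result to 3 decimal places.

-0.125

Mean z̄ = (33 + 26 + 30 + 33 + 33 + 30 + 30)/7 = 30.7143
Numerator Σ_{t=1}^{6}(z_t−z̄)(z_{t+1}−z̄) = -4.9388
Denominator Σ(z_t−z̄)² = 39.4286
r_1 = -4.9388 / 39.4286 = -0.125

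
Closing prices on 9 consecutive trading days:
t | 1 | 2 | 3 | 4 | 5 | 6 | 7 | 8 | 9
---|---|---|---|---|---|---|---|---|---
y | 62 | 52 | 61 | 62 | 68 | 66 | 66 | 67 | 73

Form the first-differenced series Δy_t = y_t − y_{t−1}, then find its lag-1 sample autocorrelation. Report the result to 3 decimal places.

First differences Δy: -10, 9, 1, 6, -2, 0, 1, 6
Mean of differences = 1.3750
Numerator Σ(Δy_t−Δȳ)(Δy_{t+1}−Δȳ) = -103.5156
Denominator Σ(Δy_t−Δȳ)² = 243.8750
r_1(Δy) = -103.5156 / 243.8750 = -0.424

-0.424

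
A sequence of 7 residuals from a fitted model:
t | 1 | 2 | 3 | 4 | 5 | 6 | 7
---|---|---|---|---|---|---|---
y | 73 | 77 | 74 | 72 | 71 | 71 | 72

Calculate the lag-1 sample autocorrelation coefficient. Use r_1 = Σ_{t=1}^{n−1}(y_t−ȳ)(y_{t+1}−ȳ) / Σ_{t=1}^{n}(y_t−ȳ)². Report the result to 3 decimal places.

Mean ȳ = (73 + 77 + 74 + 72 + 71 + 71 + 72)/7 = 72.8571
Σ(y_t−ȳ)(y_{t+1}−ȳ) = (0.5918) + (4.7347) + (-0.9796) + (1.5918) + (3.4490) + (1.5918) = 10.9796
Denominator Σ(y_t−ȳ)² = 26.8571
r_1 = 10.9796 / 26.8571 = 0.409

0.409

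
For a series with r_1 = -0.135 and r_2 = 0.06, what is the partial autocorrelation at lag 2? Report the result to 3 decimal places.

0.043

φ_{22} = (r_2 − r_1²) / (1 − r_1²)
r_1² = (-0.135)² = 0.018225
Numerator = 0.06 − 0.0182 = 0.0418; denominator = 1 − 0.0182 = 0.9818
φ_{22} = 0.0418 / 0.9818 = 0.043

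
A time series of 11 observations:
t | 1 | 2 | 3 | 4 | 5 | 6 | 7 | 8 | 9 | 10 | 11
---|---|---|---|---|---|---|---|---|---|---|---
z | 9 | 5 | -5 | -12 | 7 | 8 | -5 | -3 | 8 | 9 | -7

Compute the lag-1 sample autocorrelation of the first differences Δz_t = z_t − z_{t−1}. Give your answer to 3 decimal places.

-0.021

First differences Δz: -4, -10, -7, 19, 1, -13, 2, 11, 1, -16
Mean of differences = -1.6000
Numerator Σ(Δz_t−Δz̄)(Δz_{t+1}−Δz̄) = -22.1600
Denominator Σ(Δz_t−Δz̄)² = 1052.4000
r_1(Δz) = -22.1600 / 1052.4000 = -0.021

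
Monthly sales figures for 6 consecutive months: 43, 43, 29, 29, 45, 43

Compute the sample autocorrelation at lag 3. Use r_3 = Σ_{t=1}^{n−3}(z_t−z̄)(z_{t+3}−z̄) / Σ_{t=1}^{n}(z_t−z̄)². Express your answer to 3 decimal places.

Mean z̄ = (43 + 43 + 29 + 29 + 45 + 43)/6 = 38.6667
Numerator Σ_{t=1}^{3}(z_t−z̄)(z_{t+3}−z̄) = -56.3333
Denominator Σ(z_t−z̄)² = 283.3333
r_3 = -56.3333 / 283.3333 = -0.199

-0.199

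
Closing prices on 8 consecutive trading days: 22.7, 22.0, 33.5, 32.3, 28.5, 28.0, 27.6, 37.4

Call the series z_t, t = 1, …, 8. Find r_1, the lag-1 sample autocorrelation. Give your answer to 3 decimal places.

0.082

Mean z̄ = (22.7 + 22.0 + 33.5 + 32.3 + 28.5 + 28.0 + 27.6 + 37.4)/8 = 29.0000
Σ(z_t−z̄)(z_{t+1}−z̄) = (44.1000) + (-31.5000) + (14.8500) + (-1.6500) + (0.5000) + (1.4000) + (-11.7600) = 15.9400
Denominator Σ(z_t−z̄)² = 193.6000
r_1 = 15.9400 / 193.6000 = 0.082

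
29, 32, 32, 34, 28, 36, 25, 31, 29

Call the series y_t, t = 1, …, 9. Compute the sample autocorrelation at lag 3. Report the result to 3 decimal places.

-0.348

Mean ȳ = (29 + 32 + 32 + 34 + 28 + 36 + 25 + 31 + 29)/9 = 30.6667
Σ(y_t−ȳ)(y_{t+3}−ȳ) = (-5.5556) + (-3.5556) + (7.1111) + (-18.8889) + (-0.8889) + (-8.8889) = -30.6667
Denominator Σ(y_t−ȳ)² = 88.0000
r_3 = -30.6667 / 88.0000 = -0.348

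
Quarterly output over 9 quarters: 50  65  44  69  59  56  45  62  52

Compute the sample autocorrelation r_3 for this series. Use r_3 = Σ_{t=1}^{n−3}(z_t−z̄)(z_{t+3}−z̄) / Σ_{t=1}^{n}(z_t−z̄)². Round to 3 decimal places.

Mean z̄ = (50 + 65 + 44 + 69 + 59 + 56 + 45 + 62 + 52)/9 = 55.7778
Σ(z_t−z̄)(z_{t+3}−z̄) = (-76.3951) + (29.7160) + (-2.6173) + (-142.5062) + (20.0494) + (-0.8395) = -172.5926
Denominator Σ(z_t−z̄)² = 611.5556
r_3 = -172.5926 / 611.5556 = -0.282

-0.282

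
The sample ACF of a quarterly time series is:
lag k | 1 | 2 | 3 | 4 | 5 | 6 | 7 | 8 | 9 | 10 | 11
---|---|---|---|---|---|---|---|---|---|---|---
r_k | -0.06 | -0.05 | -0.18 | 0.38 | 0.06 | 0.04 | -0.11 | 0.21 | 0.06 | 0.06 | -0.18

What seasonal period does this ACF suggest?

4

The largest autocorrelation is r_4 = 0.38, with a weaker echo at lag 8 (0.21); the remaining lags stay at or below 0.06.
The dominant spike at lag 4 indicates a seasonal period of 4.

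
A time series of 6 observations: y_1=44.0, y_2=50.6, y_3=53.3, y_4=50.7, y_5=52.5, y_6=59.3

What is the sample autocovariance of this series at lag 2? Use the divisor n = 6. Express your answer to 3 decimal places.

Mean ȳ = (44.0 + 50.6 + 53.3 + 50.7 + 52.5 + 59.3)/6 = 51.7333
Σ_{t=1}^{4}(y_t−ȳ)(y_{t+2}−ȳ) = -17.5622
γ_2 = -17.5622 / 6 = -2.927

-2.927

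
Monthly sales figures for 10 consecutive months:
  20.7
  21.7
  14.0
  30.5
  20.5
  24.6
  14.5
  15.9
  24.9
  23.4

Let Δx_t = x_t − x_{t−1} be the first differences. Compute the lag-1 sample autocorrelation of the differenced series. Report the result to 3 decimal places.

-0.626

First differences Δx: 1.0, -7.7, 16.5, -10.0, 4.1, -10.1, 1.4, 9.0, -1.5
Mean of differences = 0.3000
Numerator Σ(Δx_t−Δx̄)(Δx_{t+1}−Δx̄) = -398.2500
Denominator Σ(Δx_t−Δx̄)² = 635.7600
r_1(Δx) = -398.2500 / 635.7600 = -0.626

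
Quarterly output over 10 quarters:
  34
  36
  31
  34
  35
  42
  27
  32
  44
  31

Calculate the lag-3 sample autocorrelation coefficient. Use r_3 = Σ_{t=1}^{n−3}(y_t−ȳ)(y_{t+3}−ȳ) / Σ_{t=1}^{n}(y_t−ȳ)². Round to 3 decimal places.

0.316

Mean ȳ = (34 + 36 + 31 + 34 + 35 + 42 + 27 + 32 + 44 + 31)/10 = 34.6000
Numerator Σ_{t=1}^{7}(y_t−ȳ)(y_{t+3}−ȳ) = 74.7200
Denominator Σ(y_t−ȳ)² = 236.4000
r_3 = 74.7200 / 236.4000 = 0.316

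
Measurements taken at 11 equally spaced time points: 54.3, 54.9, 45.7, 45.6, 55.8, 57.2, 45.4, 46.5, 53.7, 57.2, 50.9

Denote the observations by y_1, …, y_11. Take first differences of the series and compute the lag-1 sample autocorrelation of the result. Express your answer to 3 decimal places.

First differences Δy: 0.6, -9.2, -0.1, 10.2, 1.4, -11.8, 1.1, 7.2, 3.5, -6.3
Mean of differences = -0.3400
Numerator Σ(Δy_t−Δȳ)(Δy_{t+1}−Δȳ) = -9.1036
Denominator Σ(Δy_t−Δȳ)² = 434.0840
r_1(Δy) = -9.1036 / 434.0840 = -0.021

-0.021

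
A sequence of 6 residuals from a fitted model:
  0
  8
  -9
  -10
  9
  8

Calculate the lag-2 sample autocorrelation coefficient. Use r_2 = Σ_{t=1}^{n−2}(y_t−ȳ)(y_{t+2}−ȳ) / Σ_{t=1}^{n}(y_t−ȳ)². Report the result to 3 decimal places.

-0.583

Mean ȳ = (0 + 8 − 9 − 10 + 9 + 8)/6 = 1.0000
Numerator Σ_{t=1}^{4}(y_t−ȳ)(y_{t+2}−ȳ) = -224.0000
Denominator Σ(y_t−ȳ)² = 384.0000
r_2 = -224.0000 / 384.0000 = -0.583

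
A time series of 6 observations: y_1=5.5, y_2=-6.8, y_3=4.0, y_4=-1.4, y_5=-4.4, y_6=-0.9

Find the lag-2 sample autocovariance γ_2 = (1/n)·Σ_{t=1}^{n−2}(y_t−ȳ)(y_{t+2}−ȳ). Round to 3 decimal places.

Mean ȳ = (5.5 − 6.8 + 4.0 − 1.4 − 4.4 − 0.9)/6 = -0.6667
Σ_{t=1}^{4}(y_t−ȳ)(y_{t+2}−ȳ) = 16.0244
γ_2 = 16.0244 / 6 = 2.671

2.671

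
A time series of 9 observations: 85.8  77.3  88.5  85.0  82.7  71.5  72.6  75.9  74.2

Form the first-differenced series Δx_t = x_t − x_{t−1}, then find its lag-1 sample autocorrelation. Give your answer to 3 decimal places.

-0.351

First differences Δx: -8.5, 11.2, -3.5, -2.3, -11.2, 1.1, 3.3, -1.7
Mean of differences = -1.4500
Numerator Σ(Δx_t−Δx̄)(Δx_{t+1}−Δx̄) = -119.0225
Denominator Σ(Δx_t−Δx̄)² = 338.8400
r_1(Δx) = -119.0225 / 338.8400 = -0.351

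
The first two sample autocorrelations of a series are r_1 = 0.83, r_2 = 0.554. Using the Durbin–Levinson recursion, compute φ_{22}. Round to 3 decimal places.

φ_{22} = (r_2 − r_1²) / (1 − r_1²)
r_1² = (0.83)² = 0.6889
Numerator = 0.554 − 0.6889 = -0.1349; denominator = 1 − 0.6889 = 0.3111
φ_{22} = -0.1349 / 0.3111 = -0.434

-0.434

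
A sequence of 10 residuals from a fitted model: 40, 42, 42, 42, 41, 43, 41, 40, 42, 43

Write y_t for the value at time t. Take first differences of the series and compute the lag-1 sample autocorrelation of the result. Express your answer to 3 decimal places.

First differences Δy: 2, 0, 0, -1, 2, -2, -1, 2, 1
Mean of differences = 0.3333
Numerator Σ(Δy_t−Δȳ)(Δy_{t+1}−Δȳ) = -4.1111
Denominator Σ(Δy_t−Δȳ)² = 18.0000
r_1(Δy) = -4.1111 / 18.0000 = -0.228

-0.228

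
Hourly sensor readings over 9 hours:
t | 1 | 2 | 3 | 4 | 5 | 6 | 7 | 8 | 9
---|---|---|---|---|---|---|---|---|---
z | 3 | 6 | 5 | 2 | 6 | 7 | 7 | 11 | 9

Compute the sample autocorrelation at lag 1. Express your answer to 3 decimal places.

Mean z̄ = (3 + 6 + 5 + 2 + 6 + 7 + 7 + 11 + 9)/9 = 6.2222
Numerator Σ_{t=1}^{8}(z_t−z̄)(z_{t+1}−z̄) = 24.5062
Denominator Σ(z_t−z̄)² = 61.5556
r_1 = 24.5062 / 61.5556 = 0.398

0.398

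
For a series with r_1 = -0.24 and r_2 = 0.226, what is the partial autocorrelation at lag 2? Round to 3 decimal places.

φ_{22} = (r_2 − r_1²) / (1 − r_1²)
r_1² = (-0.24)² = 0.0576
Numerator = 0.226 − 0.0576 = 0.1684; denominator = 1 − 0.0576 = 0.9424
φ_{22} = 0.1684 / 0.9424 = 0.179

0.179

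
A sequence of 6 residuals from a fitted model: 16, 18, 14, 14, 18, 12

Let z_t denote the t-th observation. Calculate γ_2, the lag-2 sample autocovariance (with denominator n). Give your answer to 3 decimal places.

-0.593

Mean z̄ = (16 + 18 + 14 + 14 + 18 + 12)/6 = 15.3333
Deviations: 0.6667, 2.6667, -1.3333, -1.3333, 2.6667, -3.3333
Σ_{t=1}^{4}(z_t−z̄)(z_{t+2}−z̄) = -3.5556
γ_2 = -3.5556 / 6 = -0.593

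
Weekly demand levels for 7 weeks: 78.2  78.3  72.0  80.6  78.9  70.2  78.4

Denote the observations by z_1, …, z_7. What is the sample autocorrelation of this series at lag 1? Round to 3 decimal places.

-0.438

Mean z̄ = (78.2 + 78.3 + 72.0 + 80.6 + 78.9 + 70.2 + 78.4)/7 = 76.6571
Σ(z_t−z̄)(z_{t+1}−z̄) = (2.5347) + (-7.6510) + (-18.3624) + (8.8433) + (-14.4824) + (-11.2539) = -40.3718
Denominator Σ(z_t−z̄)² = 92.0771
r_1 = -40.3718 / 92.0771 = -0.438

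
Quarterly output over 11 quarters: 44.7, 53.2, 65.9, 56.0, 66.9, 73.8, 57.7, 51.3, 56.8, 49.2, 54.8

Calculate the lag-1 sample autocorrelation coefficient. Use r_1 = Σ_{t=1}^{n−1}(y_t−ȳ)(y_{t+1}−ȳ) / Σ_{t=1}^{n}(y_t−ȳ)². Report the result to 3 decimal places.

0.252

Mean ȳ = (44.7 + 53.2 + 65.9 + 56.0 + 66.9 + 73.8 + 57.7 + 51.3 + 56.8 + 49.2 + 54.8)/11 = 57.3000
Numerator Σ_{t=1}^{10}(y_t−ȳ)(y_{t+1}−ȳ) = 182.6400
Denominator Σ(y_t−ȳ)² = 723.9000
r_1 = 182.6400 / 723.9000 = 0.252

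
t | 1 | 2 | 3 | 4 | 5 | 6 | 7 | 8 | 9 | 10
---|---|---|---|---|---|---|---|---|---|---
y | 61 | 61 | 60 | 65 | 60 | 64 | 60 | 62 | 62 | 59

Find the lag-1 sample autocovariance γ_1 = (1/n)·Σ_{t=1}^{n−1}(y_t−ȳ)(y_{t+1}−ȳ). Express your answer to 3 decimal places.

Mean ȳ = (61 + 61 + 60 + 65 + 60 + 64 + 60 + 62 + 62 + 59)/10 = 61.4000
Σ_{t=1}^{9}(y_t−ȳ)(y_{t+1}−ȳ) = -18.5600
γ_1 = -18.5600 / 10 = -1.856

-1.856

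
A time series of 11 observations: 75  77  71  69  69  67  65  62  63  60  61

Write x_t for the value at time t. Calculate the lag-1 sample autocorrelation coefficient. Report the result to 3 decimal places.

Mean x̄ = (75 + 77 + 71 + 69 + 69 + 67 + 65 + 62 + 63 + 60 + 61)/11 = 67.1818
Numerator Σ_{t=1}^{10}(x_t−x̄)(x_{t+1}−x̄) = 231.9669
Denominator Σ(x_t−x̄)² = 317.6364
r_1 = 231.9669 / 317.6364 = 0.730

0.730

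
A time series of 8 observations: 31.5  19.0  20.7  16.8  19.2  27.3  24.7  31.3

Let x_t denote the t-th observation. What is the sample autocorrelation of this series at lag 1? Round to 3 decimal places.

0.112

Mean x̄ = (31.5 + 19.0 + 20.7 + 16.8 + 19.2 + 27.3 + 24.7 + 31.3)/8 = 23.8125
Deviations from mean: 7.6875, -4.8125, -3.1125, -7.0125, -4.6125, 3.4875, 0.8875, 7.4875
Σ(x_t−x̄)(x_{t+1}−x̄) = (-36.9961) + (14.9789) + (21.8264) + (32.3452) + (-16.0861) + (3.0952) + (6.6452) = 25.8086
Denominator Σ(x_t−x̄)² = 231.4088
r_1 = 25.8086 / 231.4088 = 0.112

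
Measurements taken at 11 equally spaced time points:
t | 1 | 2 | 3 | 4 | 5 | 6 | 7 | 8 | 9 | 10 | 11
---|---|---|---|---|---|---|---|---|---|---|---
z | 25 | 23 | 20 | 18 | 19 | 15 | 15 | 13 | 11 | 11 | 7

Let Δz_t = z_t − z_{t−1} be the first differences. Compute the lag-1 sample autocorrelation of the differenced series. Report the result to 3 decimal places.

-0.580

First differences Δz: -2, -3, -2, 1, -4, 0, -2, -2, 0, -4
Mean of differences = -1.8000
Numerator Σ(Δz_t−Δz̄)(Δz_{t+1}−Δz̄) = -14.8400
Denominator Σ(Δz_t−Δz̄)² = 25.6000
r_1(Δz) = -14.8400 / 25.6000 = -0.580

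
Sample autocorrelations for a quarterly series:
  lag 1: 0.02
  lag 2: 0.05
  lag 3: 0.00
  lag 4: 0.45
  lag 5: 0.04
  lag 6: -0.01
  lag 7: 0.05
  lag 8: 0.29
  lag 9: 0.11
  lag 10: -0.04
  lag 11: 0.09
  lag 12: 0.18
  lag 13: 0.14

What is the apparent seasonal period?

4

The largest autocorrelation is r_4 = 0.45, with weaker echoes at lags 8 (0.29) and 12 (0.18); the remaining lags stay at or below 0.14.
The dominant spike at lag 4 indicates a seasonal period of 4.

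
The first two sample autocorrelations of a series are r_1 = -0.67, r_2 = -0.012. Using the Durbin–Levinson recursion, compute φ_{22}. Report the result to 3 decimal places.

φ_{22} = (r_2 − r_1²) / (1 − r_1²)
r_1² = (-0.67)² = 0.4489
Numerator = -0.012 − 0.4489 = -0.4609; denominator = 1 − 0.4489 = 0.5511
φ_{22} = -0.4609 / 0.5511 = -0.836

-0.836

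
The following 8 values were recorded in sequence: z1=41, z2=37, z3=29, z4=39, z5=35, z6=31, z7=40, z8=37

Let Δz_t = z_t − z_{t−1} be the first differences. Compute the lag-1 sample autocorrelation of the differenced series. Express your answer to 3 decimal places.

First differences Δz: -4, -8, 10, -4, -4, 9, -3
Mean of differences = -0.5714
Numerator Σ(Δz_t−Δz̄)(Δz_{t+1}−Δz̄) = -133.6122
Denominator Σ(Δz_t−Δz̄)² = 299.7143
r_1(Δz) = -133.6122 / 299.7143 = -0.446

-0.446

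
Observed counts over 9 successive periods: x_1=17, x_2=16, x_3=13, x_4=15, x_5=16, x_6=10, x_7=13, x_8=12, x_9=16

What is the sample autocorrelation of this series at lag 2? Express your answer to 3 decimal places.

Mean x̄ = (17 + 16 + 13 + 15 + 16 + 10 + 13 + 12 + 16)/9 = 14.2222
Numerator Σ_{t=1}^{7}(x_t−x̄)(x_{t+2}−x̄) = -2.4321
Denominator Σ(x_t−x̄)² = 43.5556
r_2 = -2.4321 / 43.5556 = -0.056

-0.056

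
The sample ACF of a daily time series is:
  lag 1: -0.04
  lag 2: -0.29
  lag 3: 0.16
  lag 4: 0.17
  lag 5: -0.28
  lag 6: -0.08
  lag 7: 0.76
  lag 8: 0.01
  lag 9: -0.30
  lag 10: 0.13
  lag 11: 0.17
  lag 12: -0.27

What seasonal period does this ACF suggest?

7

The largest autocorrelation is r_7 = 0.76; the remaining lags stay at or below 0.17.
The dominant spike at lag 7 indicates a seasonal period of 7.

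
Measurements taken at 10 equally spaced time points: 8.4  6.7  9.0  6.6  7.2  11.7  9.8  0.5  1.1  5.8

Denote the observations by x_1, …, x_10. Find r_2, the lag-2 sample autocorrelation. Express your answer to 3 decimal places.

-0.322

Mean x̄ = (8.4 + 6.7 + 9.0 + 6.6 + 7.2 + 11.7 + 9.8 + 0.5 + 1.1 + 5.8)/10 = 6.6800
Numerator Σ_{t=1}^{8}(x_t−x̄)(x_{t+2}−x̄) = -36.5788
Denominator Σ(x_t−x̄)² = 113.6560
r_2 = -36.5788 / 113.6560 = -0.322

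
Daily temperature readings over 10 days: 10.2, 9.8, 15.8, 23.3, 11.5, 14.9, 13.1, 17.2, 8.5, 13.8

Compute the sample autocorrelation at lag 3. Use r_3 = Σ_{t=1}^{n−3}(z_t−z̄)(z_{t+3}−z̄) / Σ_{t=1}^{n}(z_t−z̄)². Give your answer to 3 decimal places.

Mean z̄ = (10.2 + 9.8 + 15.8 + 23.3 + 11.5 + 14.9 + 13.1 + 17.2 + 8.5 + 13.8)/10 = 13.8100
Σ(z_t−z̄)(z_{t+3}−z̄) = (-34.2589) + (9.2631) + (2.1691) + (-6.7379) + (-7.8309) + (-5.7879) + (0.0071) = -43.1763
Denominator Σ(z_t−z̄)² = 169.8490
r_3 = -43.1763 / 169.8490 = -0.254

-0.254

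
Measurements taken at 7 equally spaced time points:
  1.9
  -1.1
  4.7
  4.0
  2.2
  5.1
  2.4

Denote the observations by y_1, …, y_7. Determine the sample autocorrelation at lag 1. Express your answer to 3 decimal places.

-0.171

Mean ȳ = (1.9 − 1.1 + 4.7 + 4.0 + 2.2 + 5.1 + 2.4)/7 = 2.7429
Deviations from mean: -0.8429, -3.8429, 1.9571, 1.2571, -0.5429, 2.3571, -0.3429
Σ(y_t−ȳ)(y_{t+1}−ȳ) = (3.2390) + (-7.5210) + (2.4604) + (-0.6824) + (-1.2796) + (-0.8082) = -4.5918
Denominator Σ(y_t−ȳ)² = 26.8571
r_1 = -4.5918 / 26.8571 = -0.171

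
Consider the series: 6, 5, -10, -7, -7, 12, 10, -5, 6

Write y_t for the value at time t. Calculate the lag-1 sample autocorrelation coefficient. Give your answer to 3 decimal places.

Mean ȳ = (6 + 5 − 10 − 7 − 7 + 12 + 10 − 5 + 6)/9 = 1.1111
Numerator Σ_{t=1}^{8}(y_t−ȳ)(y_{t+1}−ȳ) = 55.9877
Denominator Σ(y_t−ȳ)² = 552.8889
r_1 = 55.9877 / 552.8889 = 0.101

0.101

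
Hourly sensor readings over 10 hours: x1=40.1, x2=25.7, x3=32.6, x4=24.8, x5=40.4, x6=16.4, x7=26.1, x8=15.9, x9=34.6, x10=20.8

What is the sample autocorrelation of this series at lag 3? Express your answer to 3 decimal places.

-0.459

Mean x̄ = (40.1 + 25.7 + 32.6 + 24.8 + 40.4 + 16.4 + 26.1 + 15.9 + 34.6 + 20.8)/10 = 27.7400
Numerator Σ_{t=1}^{7}(x_t−x̄)(x_{t+3}−x̄) = -328.7608
Denominator Σ(x_t−x̄)² = 716.1640
r_3 = -328.7608 / 716.1640 = -0.459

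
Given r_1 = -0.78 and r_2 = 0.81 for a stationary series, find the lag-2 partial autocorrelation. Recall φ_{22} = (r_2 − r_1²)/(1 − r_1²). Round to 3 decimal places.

φ_{22} = (r_2 − r_1²) / (1 − r_1²)
r_1² = (-0.78)² = 0.6084
Numerator = 0.81 − 0.6084 = 0.2016; denominator = 1 − 0.6084 = 0.3916
φ_{22} = 0.2016 / 0.3916 = 0.515

0.515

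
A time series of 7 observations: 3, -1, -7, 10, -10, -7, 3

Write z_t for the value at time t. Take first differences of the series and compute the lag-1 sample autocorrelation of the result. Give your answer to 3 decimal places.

First differences Δz: -4, -6, 17, -20, 3, 10
Mean of differences = 0.0000
Numerator Σ(Δz_t−Δz̄)(Δz_{t+1}−Δz̄) = -448.0000
Denominator Σ(Δz_t−Δz̄)² = 850.0000
r_1(Δz) = -448.0000 / 850.0000 = -0.527

-0.527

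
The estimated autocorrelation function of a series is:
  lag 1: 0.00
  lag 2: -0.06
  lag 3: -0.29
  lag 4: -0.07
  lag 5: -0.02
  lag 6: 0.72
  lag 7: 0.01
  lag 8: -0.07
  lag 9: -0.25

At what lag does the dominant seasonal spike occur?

6

The largest autocorrelation is r_6 = 0.72; the remaining lags stay at or below 0.01.
The dominant spike at lag 6 indicates a seasonal period of 6.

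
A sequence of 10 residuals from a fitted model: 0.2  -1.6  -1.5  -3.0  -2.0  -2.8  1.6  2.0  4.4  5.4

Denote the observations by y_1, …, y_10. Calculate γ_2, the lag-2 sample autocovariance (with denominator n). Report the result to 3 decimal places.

Mean ȳ = (0.2 − 1.6 − 1.5 − 3.0 − 2.0 − 2.8 + 1.6 + 2.0 + 4.4 + 5.4)/10 = 0.2700
Σ_{t=1}^{8}(y_t−ȳ)(y_{t+2}−ȳ) = 26.3332
γ_2 = 26.3332 / 10 = 2.633

2.633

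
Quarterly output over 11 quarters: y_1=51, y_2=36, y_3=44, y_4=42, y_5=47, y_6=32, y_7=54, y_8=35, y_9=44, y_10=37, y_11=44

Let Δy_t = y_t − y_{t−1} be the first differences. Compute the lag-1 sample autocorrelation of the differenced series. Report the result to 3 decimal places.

-0.801

First differences Δy: -15, 8, -2, 5, -15, 22, -19, 9, -7, 7
Mean of differences = -0.7000
Numerator Σ(Δy_t−Δȳ)(Δy_{t+1}−Δȳ) = -1251.7900
Denominator Σ(Δy_t−Δȳ)² = 1562.1000
r_1(Δy) = -1251.7900 / 1562.1000 = -0.801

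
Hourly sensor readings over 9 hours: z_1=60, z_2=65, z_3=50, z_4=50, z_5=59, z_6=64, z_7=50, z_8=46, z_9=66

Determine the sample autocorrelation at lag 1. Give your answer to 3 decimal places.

-0.125

Mean z̄ = (60 + 65 + 50 + 50 + 59 + 64 + 50 + 46 + 66)/9 = 56.6667
Numerator Σ_{t=1}^{8}(z_t−z̄)(z_{t+1}−z̄) = -59.1111
Denominator Σ(z_t−z̄)² = 474.0000
r_1 = -59.1111 / 474.0000 = -0.125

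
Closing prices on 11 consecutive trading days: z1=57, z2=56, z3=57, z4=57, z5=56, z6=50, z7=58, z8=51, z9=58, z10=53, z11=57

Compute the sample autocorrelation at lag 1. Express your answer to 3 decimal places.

Mean z̄ = (57 + 56 + 57 + 57 + 56 + 50 + 58 + 51 + 58 + 53 + 57)/11 = 55.4545
Numerator Σ_{t=1}^{10}(z_t−z̄)(z_{t+1}−z̄) = -44.6612
Denominator Σ(z_t−z̄)² = 78.7273
r_1 = -44.6612 / 78.7273 = -0.567

-0.567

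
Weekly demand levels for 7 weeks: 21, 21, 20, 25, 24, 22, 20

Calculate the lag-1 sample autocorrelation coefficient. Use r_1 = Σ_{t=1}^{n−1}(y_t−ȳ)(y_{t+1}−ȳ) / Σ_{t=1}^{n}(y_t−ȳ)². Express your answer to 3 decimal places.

Mean ȳ = (21 + 21 + 20 + 25 + 24 + 22 + 20)/7 = 21.8571
Σ(y_t−ȳ)(y_{t+1}−ȳ) = (0.7347) + (1.5918) + (-5.8367) + (6.7347) + (0.3061) + (-0.2653) = 3.2653
Denominator Σ(y_t−ȳ)² = 22.8571
r_1 = 3.2653 / 22.8571 = 0.143

0.143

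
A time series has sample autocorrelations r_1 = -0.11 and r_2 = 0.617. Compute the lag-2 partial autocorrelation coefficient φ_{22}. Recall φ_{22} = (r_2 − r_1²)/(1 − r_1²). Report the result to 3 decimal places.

φ_{22} = (r_2 − r_1²) / (1 − r_1²)
r_1² = (-0.11)² = 0.0121
Numerator = 0.617 − 0.0121 = 0.6049; denominator = 1 − 0.0121 = 0.9879
φ_{22} = 0.6049 / 0.9879 = 0.612

0.612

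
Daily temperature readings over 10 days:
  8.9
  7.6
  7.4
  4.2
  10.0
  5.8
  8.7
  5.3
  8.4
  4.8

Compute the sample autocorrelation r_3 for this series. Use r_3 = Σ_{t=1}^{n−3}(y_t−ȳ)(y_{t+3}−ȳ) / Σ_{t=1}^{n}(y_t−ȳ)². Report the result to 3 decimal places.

-0.556

Mean ȳ = (8.9 + 7.6 + 7.4 + 4.2 + 10.0 + 5.8 + 8.7 + 5.3 + 8.4 + 4.8)/10 = 7.1100
Numerator Σ_{t=1}^{7}(y_t−ȳ)(y_{t+3}−ȳ) = -19.3933
Denominator Σ(y_t−ȳ)² = 34.8690
r_3 = -19.3933 / 34.8690 = -0.556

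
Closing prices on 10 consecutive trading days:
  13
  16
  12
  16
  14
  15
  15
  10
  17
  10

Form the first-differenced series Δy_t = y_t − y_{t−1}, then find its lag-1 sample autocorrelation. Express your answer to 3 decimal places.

First differences Δy: 3, -4, 4, -2, 1, 0, -5, 7, -7
Mean of differences = -0.3333
Numerator Σ(Δy_t−Δȳ)(Δy_{t+1}−Δȳ) = -121.7778
Denominator Σ(Δy_t−Δȳ)² = 168.0000
r_1(Δy) = -121.7778 / 168.0000 = -0.725

-0.725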